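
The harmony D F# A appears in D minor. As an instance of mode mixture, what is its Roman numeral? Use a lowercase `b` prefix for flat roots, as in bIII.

I

D is scale degree 1 in D minor. D–F#–A is a major chord — the form found in D major, not the diatonic i (Dm). Borrowed into D minor it is written I.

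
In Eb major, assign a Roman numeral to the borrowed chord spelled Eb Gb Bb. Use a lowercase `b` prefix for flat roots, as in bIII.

i

The root Eb is the diatonic 1st degree of Eb major; the borrowing shows in the chord quality. The diatonic chord on degree 1 would be Eb (I), but Eb–Gb–Bb is the minor chord from Eb minor. As a borrowed chord it is labeled i.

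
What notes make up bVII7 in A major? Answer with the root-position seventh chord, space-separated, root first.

The root of bVII7 is the lowered 7th degree: G# becomes G. In A minor the chord on G is G–B–D–F.

G B D F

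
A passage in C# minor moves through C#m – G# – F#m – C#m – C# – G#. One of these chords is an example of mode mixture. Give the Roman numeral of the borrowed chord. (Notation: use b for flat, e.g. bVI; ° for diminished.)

I

The diatonic triads in C# minor (with V from harmonic minor) are C#m, D#dim, E, F#m, G#, A, B. C#m, G# and F#m all belong to that set. C# (C#–E#–G#) doesn't fit — on degree 1 C# minor would have C#m (i). C# is the degree-1 chord of C# major, so it is the borrowed I.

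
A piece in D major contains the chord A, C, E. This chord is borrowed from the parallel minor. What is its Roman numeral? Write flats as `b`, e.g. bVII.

v

A is scale degree 5 in D major. The diatonic chord on degree 5 would be A (V), but A–C–E is the minor chord from D minor. As a borrowed chord it is labeled v.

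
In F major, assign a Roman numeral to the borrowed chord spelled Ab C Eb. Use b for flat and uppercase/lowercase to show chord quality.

In F major scale degree 3 is A; Ab is its lowered form, from F minor. Ab–C–Eb is a major chord — the form found in F minor, not the diatonic iii (Am). Borrowed into F major it is written bIII.

bIII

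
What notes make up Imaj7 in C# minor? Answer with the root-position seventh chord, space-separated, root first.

The root, C#, is scale degree 1 — the same note in C# minor and C# major; only the chord quality changes. In C# major the chord on C# is C#–E#–G#–B#.

C# E# G# B#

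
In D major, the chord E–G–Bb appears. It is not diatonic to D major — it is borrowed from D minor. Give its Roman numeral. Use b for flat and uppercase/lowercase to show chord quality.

ii°

E is scale degree 2 in D major. The diatonic chord on degree 2 would be Em (ii), but E–G–Bb is the diminished chord from D minor. As a borrowed chord it is labeled ii°.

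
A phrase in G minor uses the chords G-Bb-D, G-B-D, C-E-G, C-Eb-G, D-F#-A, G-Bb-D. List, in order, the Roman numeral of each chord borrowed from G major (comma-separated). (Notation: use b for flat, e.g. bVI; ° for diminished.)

I, IV

In G minor (with V from harmonic minor) the diatonic chords are Gm, Adim, Bb, Cm, D, Eb, F. Of the given chords, G–Bb–D = Gm, C–Eb–G = Cm and D–F#–A = D are diatonic. G–B–D doesn't fit — on degree 1 G minor would have Gm (i). G is the degree-1 chord of G major, so it is the borrowed I. But C–E–G is foreign: the diatonic iv on degree 4 is Cm, whereas C comes from G major. It is labeled IV.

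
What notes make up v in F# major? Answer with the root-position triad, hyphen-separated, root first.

v is built on scale degree 5, which is C# in both F# major and its parallel. Building the minor chord from the parallel minor on C#: C#–E–G#.

C#-E-G#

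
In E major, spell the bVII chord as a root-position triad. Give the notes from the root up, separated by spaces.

Scale degree 7 in E major is D#. bVII uses the lowered form, D, taken from E minor. Building the major chord from the parallel minor on D: D–F#–A.

D F# A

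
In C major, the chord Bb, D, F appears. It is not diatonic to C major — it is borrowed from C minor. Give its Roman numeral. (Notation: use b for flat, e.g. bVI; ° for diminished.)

bVII

In C major scale degree 7 is B; Bb is its lowered form, from C minor. Diatonically C major has Bdim (vii°) on that degree; Bb–D–F is instead the major chord native to C minor, so it takes the label bVII.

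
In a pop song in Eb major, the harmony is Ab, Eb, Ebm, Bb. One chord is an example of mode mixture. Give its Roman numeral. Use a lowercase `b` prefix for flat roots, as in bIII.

i

In Eb major the diatonic chords are Eb, Fm, Gm, Ab, Bb, Cm, Ddim. Ab, Eb and Bb all belong to that set. Ebm (Eb–Gb–Bb) doesn't fit — on degree 1 Eb major would have Eb (I). Ebm is the degree-1 chord of Eb minor, so it is the borrowed i.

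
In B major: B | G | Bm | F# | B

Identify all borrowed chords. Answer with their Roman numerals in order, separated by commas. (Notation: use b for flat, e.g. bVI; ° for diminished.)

In B major the diatonic chords are B, C#m, D#m, E, F#, G#m, A#dim. Of the given chords, B and F# are diatonic. G (G–B–D) doesn't fit — on degree 6 B major would have G#m (vi). G is the degree-6 chord of B minor, so it is the borrowed bVI. But Bm (B–D–F#) is foreign: the diatonic I on degree 1 is B, whereas Bm comes from B minor. It is labeled i.

bVI, i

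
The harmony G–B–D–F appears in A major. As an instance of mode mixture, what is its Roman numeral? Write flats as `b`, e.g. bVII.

bVII7

The root G is the lowered 7th scale degree — diatonically A major has G# there. The diatonic chord on degree 7 would be G#dim (vii°), but G–B–D–F is the dominant-seventh chord from A minor. As a borrowed chord it is labeled bVII7.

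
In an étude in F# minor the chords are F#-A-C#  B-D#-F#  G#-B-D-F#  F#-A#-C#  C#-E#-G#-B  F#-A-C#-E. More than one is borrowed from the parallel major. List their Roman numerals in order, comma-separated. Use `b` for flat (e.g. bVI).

F# minor has the diatonic set F#m, G#dim, A, Bm, C#, D, E (with V from harmonic minor). F#–A–C# = F#m, G#–B–D–F# = G#m7b5, C#–E#–G#–B = C#7 and F#–A–C#–E = F#m7 all belong to that set. B–D#–F# is not: scale degree 4 in F# minor carries Bm (iv). In F# major the chord on that degree is B, so here it functions as IV, borrowed from the parallel major. But F#–A#–C# is foreign: the diatonic i on degree 1 is F#m, whereas F# comes from F# major. It is labeled I.

IV, I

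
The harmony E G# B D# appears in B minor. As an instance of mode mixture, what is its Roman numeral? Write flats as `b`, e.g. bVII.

IVmaj7

E is scale degree 4 in B minor. The diatonic chord on degree 4 would be Em (iv), but E–G#–B–D# is the major-seventh chord from B major. As a borrowed chord it is labeled IVmaj7.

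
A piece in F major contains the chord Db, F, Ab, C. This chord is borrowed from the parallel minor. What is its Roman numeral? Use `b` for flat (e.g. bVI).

Db is the lowered form of scale degree 6 in F major (the diatonic degree 6 is D). The diatonic chord on degree 6 would be Dm (vi), but Db–F–Ab–C is the major-seventh chord from F minor. As a borrowed chord it is labeled bVImaj7.

bVImaj7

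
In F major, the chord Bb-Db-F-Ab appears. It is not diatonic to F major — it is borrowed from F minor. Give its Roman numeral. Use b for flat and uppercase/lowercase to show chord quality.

iv7

The root Bb is the diatonic 4th degree of F major; the borrowing shows in the chord quality. The diatonic chord on degree 4 would be Bb (IV), but Bb–Db–F–Ab is the minor-seventh chord from F minor. As a borrowed chord it is labeled iv7.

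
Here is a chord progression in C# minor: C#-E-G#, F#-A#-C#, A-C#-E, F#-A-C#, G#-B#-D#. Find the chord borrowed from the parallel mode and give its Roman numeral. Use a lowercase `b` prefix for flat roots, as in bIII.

IV

In C# minor (with V from harmonic minor) the diatonic chords are C#m, D#dim, E, F#m, G#, A, B. C#–E–G# = C#m, A–C#–E = A, F#–A–C# = F#m and G#–B#–D# = G# all belong to that set. F#–A#–C# is not: scale degree 4 in C# minor carries F#m (iv). In C# major the chord on that degree is F#, so here it functions as IV, borrowed from the parallel major.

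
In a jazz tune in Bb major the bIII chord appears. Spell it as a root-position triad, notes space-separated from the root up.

Db F Ab

The root of bIII is the lowered 3rd degree: D becomes Db. In Bb minor the chord on Db is Db–F–Ab.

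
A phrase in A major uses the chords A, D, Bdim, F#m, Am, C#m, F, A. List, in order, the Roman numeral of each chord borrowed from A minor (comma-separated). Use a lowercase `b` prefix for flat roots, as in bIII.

The diatonic triads in A major are A, Bm, C#m, D, E, F#m, G#dim. Of the given chords, A, D, F#m and C#m are diatonic. But Bdim (B–D–F) is foreign: the diatonic ii on degree 2 is Bm, whereas Bdim comes from A minor. It is labeled ii°. But Am (A–C–E) is foreign: the diatonic I on degree 1 is A, whereas Am comes from A minor. It is labeled i. F (F–A–C) doesn't fit — on degree 6 A major would have F#m (vi). F is the degree-6 chord of A minor, so it is the borrowed bVI.

ii°, i, bVI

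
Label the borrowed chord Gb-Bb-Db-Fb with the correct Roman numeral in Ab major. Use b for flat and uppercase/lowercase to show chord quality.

The root Gb is the lowered 7th scale degree — diatonically Ab major has G there. Diatonically Ab major has Gdim (vii°) on that degree; Gb–Bb–Db–Fb is instead the dominant-seventh chord native to Ab minor, so it takes the label bVII7.

bVII7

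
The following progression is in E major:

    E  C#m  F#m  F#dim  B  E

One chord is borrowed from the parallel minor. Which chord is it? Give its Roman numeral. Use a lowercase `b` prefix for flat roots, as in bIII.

E major has the diatonic set E, F#m, G#m, A, B, C#m, D#dim. E, C#m, F#m and B are all diatonic. F#dim (F#–A–C) is not: scale degree 2 in E major carries F#m (ii). In E minor the chord on that degree is F#dim, so here it functions as ii°, borrowed from the parallel minor.

ii°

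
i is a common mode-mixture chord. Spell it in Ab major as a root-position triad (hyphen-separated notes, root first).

i is built on scale degree 1, which is Ab in both Ab major and its parallel. Stacking thirds in Ab minor on Ab gives Ab–Cb–Eb.

Ab-Cb-Eb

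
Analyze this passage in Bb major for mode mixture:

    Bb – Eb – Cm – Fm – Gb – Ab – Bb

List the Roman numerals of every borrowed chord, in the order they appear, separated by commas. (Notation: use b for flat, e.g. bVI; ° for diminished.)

v, bVI, bVII

The diatonic triads in Bb major are Bb, Cm, Dm, Eb, F, Gm, Adim. Of the given chords, Bb, Eb and Cm are diatonic. But Fm (F–Ab–C) is foreign: the diatonic V on degree 5 is F, whereas Fm comes from Bb minor. It is labeled v. Gb (Gb–Bb–Db) is not: scale degree 6 in Bb major carries Gm (vi). In Bb minor the chord on that degree is Gb, so here it functions as bVI, borrowed from the parallel minor. But Ab (Ab–C–Eb) is foreign: the diatonic vii° on degree 7 is Adim, whereas Ab comes from Bb minor. It is labeled bVII.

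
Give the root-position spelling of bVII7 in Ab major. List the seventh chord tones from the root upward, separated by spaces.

bVII7 is built on the lowered scale degree 7. In Ab major degree 7 is G; lowered it becomes Gb. Building the dominant-seventh chord from the parallel minor on Gb: Gb–Bb–Db–Fb.

Gb Bb Db Fb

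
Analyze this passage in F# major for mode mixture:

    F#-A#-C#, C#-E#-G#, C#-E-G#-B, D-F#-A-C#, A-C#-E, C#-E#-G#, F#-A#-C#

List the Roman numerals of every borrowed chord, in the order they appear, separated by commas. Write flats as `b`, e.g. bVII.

v7, bVImaj7, bIII

In F# major the diatonic chords are F#, G#m, A#m, B, C#, D#m, E#dim. F#–A#–C# = F# and C#–E#–G# = C# both belong to that set. C#–E–G#–B is not: scale degree 5 in F# major carries C# (V). In F# minor the chord on that degree is C#m7, so here it functions as v7, borrowed from the parallel minor. D–F#–A–C# doesn't fit — on degree 6 F# major would have D#m (vi). Dmaj7 is the degree-6 chord of F# minor, so it is the borrowed bVImaj7. A–C#–E doesn't fit — on degree 3 F# major would have A#m (iii). A is the degree-3 chord of F# minor, so it is the borrowed bIII.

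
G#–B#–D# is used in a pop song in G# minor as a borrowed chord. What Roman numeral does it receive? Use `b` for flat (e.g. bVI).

I

G# is scale degree 1 in G# minor. Diatonically G# minor has G#m (i) on that degree; G#–B#–D# is instead the major chord native to G# major, so it takes the label I.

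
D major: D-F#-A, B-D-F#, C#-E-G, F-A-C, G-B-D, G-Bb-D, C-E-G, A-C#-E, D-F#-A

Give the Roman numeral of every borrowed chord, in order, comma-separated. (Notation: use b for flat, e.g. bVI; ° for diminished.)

The diatonic triads in D major are D, Em, F#m, G, A, Bm, C#dim. D–F#–A = D, B–D–F# = Bm, C#–E–G = C#dim, G–B–D = G and A–C#–E = A all belong to that set. F–A–C is not: scale degree 3 in D major carries F#m (iii). In D minor the chord on that degree is F, so here it functions as bIII, borrowed from the parallel minor. G–Bb–D is not: scale degree 4 in D major carries G (IV). In D minor the chord on that degree is Gm, so here it functions as iv, borrowed from the parallel minor. C–E–G is not: scale degree 7 in D major carries C#dim (vii°). In D minor the chord on that degree is C, so here it functions as bVII, borrowed from the parallel minor.

bIII, iv, bVII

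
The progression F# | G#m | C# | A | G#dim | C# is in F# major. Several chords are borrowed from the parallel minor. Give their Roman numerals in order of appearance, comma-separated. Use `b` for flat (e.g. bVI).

bIII, ii°

F# major has the diatonic set F#, G#m, A#m, B, C#, D#m, E#dim. F#, G#m and C# are all diatonic. But A (A–C#–E) is foreign: the diatonic iii on degree 3 is A#m, whereas A comes from F# minor. It is labeled bIII. G#dim (G#–B–D) is not: scale degree 2 in F# major carries G#m (ii). In F# minor the chord on that degree is G#dim, so here it functions as ii°, borrowed from the parallel minor.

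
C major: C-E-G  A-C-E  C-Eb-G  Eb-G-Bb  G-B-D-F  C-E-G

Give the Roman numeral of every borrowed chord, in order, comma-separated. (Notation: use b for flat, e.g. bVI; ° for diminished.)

i, bIII

The diatonic triads in C major are C, Dm, Em, F, G, Am, Bdim. C–E–G = C, A–C–E = Am and G–B–D–F = G7 are all diatonic. But C–Eb–G is foreign: the diatonic I on degree 1 is C, whereas Cm comes from C minor. It is labeled i. Eb–G–Bb doesn't fit — on degree 3 C major would have Em (iii). Eb is the degree-3 chord of C minor, so it is the borrowed bIII.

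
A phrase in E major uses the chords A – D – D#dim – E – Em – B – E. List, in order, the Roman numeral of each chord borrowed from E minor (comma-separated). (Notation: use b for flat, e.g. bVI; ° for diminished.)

In E major the diatonic chords are E, F#m, G#m, A, B, C#m, D#dim. A, D#dim, E and B all belong to that set. D (D–F#–A) is not: scale degree 7 in E major carries D#dim (vii°). In E minor the chord on that degree is D, so here it functions as bVII, borrowed from the parallel minor. Em (E–G–B) doesn't fit — on degree 1 E major would have E (I). Em is the degree-1 chord of E minor, so it is the borrowed i.

bVII, i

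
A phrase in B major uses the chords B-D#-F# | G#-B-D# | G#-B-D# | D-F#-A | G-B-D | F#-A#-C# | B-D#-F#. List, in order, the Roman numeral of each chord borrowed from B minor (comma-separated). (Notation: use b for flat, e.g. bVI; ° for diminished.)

The diatonic triads in B major are B, C#m, D#m, E, F#, G#m, A#dim. B–D#–F# = B, G#–B–D# = G#m and F#–A#–C# = F# are all diatonic. But D–F#–A is foreign: the diatonic iii on degree 3 is D#m, whereas D comes from B minor. It is labeled bIII. G–B–D is not: scale degree 6 in B major carries G#m (vi). In B minor the chord on that degree is G, so here it functions as bVI, borrowed from the parallel minor.

bIII, bVI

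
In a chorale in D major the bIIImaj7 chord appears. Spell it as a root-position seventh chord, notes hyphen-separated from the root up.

bIIImaj7 is built on the lowered scale degree 3. In D major degree 3 is F#; lowered it becomes F. In D minor the chord on F is F–A–C–E.

F-A-C-E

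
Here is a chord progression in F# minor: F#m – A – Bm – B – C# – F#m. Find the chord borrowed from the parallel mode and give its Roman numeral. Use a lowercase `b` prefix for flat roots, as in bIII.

IV

In F# minor (with V from harmonic minor) the diatonic chords are F#m, G#dim, A, Bm, C#, D, E. F#m, A, Bm and C# are all diatonic. B (B–D#–F#) doesn't fit — on degree 4 F# minor would have Bm (iv). B is the degree-4 chord of F# major, so it is the borrowed IV.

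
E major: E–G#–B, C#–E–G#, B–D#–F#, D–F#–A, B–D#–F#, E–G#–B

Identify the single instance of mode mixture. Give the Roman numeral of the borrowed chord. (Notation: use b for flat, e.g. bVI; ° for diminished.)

In E major the diatonic chords are E, F#m, G#m, A, B, C#m, D#dim. E–G#–B = E, C#–E–G# = C#m and B–D#–F# = B are all diatonic. D–F#–A doesn't fit — on degree 7 E major would have D#dim (vii°). D is the degree-7 chord of E minor, so it is the borrowed bVII.

bVII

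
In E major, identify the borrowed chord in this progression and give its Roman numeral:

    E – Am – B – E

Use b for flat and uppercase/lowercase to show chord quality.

iv

In E major the diatonic chords are E, F#m, G#m, A, B, C#m, D#dim. E and B both belong to that set. But Am (A–C–E) is foreign: the diatonic IV on degree 4 is A, whereas Am comes from E minor. It is labeled iv.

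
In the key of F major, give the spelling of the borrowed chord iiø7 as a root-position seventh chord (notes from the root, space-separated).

G Bb Db F

The root, G, is scale degree 2 — the same note in F major and F minor; only the chord quality changes. Building the half-diminished-seventh chord from the parallel minor on G: G–Bb–Db–F.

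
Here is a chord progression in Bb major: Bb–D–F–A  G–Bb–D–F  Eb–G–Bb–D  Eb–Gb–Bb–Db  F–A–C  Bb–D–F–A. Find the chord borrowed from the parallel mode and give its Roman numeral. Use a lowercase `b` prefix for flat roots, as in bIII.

iv7

Bb major has the diatonic set Bb, Cm, Dm, Eb, F, Gm, Adim. Of the given chords, Bb–D–F–A = Bbmaj7, G–Bb–D–F = Gm7, Eb–G–Bb–D = Ebmaj7 and F–A–C = F are diatonic. But Eb–Gb–Bb–Db is foreign: the diatonic IV on degree 4 is Eb, whereas Ebm7 comes from Bb minor. It is labeled iv7.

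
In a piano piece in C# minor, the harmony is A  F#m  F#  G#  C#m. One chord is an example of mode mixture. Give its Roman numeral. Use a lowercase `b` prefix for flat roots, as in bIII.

IV

In C# minor (with V from harmonic minor) the diatonic chords are C#m, D#dim, E, F#m, G#, A, B. A, F#m, G# and C#m are all diatonic. But F# (F#–A#–C#) is foreign: the diatonic iv on degree 4 is F#m, whereas F# comes from C# major. It is labeled IV.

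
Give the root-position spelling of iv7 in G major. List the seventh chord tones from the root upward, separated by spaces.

C Eb G Bb

The root, C, is scale degree 4 — the same note in G major and G minor; only the chord quality changes. Building the minor-seventh chord from the parallel minor on C: C–Eb–G–Bb.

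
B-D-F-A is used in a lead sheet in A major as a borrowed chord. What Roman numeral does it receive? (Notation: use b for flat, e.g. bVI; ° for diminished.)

iiø7

The root B is the diatonic 2nd degree of A major; the borrowing shows in the chord quality. B–D–F–A is a half-diminished-seventh chord — the form found in A minor, not the diatonic ii (Bm). Borrowed into A major it is written iiø7.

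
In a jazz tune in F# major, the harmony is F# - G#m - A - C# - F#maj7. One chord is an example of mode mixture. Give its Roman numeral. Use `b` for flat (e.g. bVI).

bIII

The diatonic triads in F# major are F#, G#m, A#m, B, C#, D#m, E#dim. F#, G#m, C# and F#maj7 are all diatonic. But A (A–C#–E) is foreign: the diatonic iii on degree 3 is A#m, whereas A comes from F# minor. It is labeled bIII.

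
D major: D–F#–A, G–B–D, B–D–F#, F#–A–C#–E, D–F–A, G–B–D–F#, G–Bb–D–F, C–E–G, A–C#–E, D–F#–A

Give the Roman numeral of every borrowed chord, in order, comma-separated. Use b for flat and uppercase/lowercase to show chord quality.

D major has the diatonic set D, Em, F#m, G, A, Bm, C#dim. D–F#–A = D, G–B–D = G, B–D–F# = Bm, F#–A–C#–E = F#m7, G–B–D–F# = Gmaj7 and A–C#–E = A are all diatonic. D–F–A is not: scale degree 1 in D major carries D (I). In D minor the chord on that degree is Dm, so here it functions as i, borrowed from the parallel minor. G–Bb–D–F is not: scale degree 4 in D major carries G (IV). In D minor the chord on that degree is Gm7, so here it functions as iv7, borrowed from the parallel minor. C–E–G doesn't fit — on degree 7 D major would have C#dim (vii°). C is the degree-7 chord of D minor, so it is the borrowed bVII.

i, iv7, bVII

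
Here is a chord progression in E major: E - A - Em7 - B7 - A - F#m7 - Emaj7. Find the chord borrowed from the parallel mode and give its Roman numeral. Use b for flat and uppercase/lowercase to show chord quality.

i7

E major has the diatonic set E, F#m, G#m, A, B, C#m, D#dim. E, A, B7, F#m7 and Emaj7 all belong to that set. Em7 (E–G–B–D) doesn't fit — on degree 1 E major would have E (I). Em7 is the degree-1 chord of E minor, so it is the borrowed i7.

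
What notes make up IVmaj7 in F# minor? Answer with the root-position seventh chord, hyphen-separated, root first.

B-D#-F#-A#

The root, B, is scale degree 4 — the same note in F# minor and F# major; only the chord quality changes. Building the major-seventh chord from the parallel major on B: B–D#–F#–A#.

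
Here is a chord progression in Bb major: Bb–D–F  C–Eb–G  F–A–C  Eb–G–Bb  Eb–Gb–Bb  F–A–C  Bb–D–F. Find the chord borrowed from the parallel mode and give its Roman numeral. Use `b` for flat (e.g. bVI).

Bb major has the diatonic set Bb, Cm, Dm, Eb, F, Gm, Adim. Of the given chords, Bb–D–F = Bb, C–Eb–G = Cm, F–A–C = F and Eb–G–Bb = Eb are diatonic. Eb–Gb–Bb doesn't fit — on degree 4 Bb major would have Eb (IV). Ebm is the degree-4 chord of Bb minor, so it is the borrowed iv.

iv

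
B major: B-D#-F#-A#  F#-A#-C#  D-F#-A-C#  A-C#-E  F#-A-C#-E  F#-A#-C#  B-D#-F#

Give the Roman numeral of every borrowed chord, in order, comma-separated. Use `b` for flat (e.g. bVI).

bIIImaj7, bVII, v7

B major has the diatonic set B, C#m, D#m, E, F#, G#m, A#dim. B–D#–F#–A# = Bmaj7, F#–A#–C# = F# and B–D#–F# = B are all diatonic. D–F#–A–C# is not: scale degree 3 in B major carries D#m (iii). In B minor the chord on that degree is Dmaj7, so here it functions as bIIImaj7, borrowed from the parallel minor. A–C#–E doesn't fit — on degree 7 B major would have A#dim (vii°). A is the degree-7 chord of B minor, so it is the borrowed bVII. F#–A–C#–E is not: scale degree 5 in B major carries F# (V). In B minor the chord on that degree is F#m7, so here it functions as v7, borrowed from the parallel minor.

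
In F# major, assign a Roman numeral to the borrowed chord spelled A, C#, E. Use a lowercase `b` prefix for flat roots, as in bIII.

bIII

The root A is the lowered 3rd scale degree — diatonically F# major has A# there. A–C#–E is a major chord — the form found in F# minor, not the diatonic iii (A#m). Borrowed into F# major it is written bIII.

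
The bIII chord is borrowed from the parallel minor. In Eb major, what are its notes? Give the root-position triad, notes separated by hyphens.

The root of bIII is the lowered 3rd degree: G becomes Gb. Stacking thirds in Eb minor on Gb gives Gb–Bb–Db.

Gb-Bb-Db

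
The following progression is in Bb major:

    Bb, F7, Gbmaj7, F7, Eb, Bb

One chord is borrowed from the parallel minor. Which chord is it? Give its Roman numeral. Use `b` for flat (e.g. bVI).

bVImaj7

Bb major has the diatonic set Bb, Cm, Dm, Eb, F, Gm, Adim. Bb, F7 and Eb are all diatonic. Gbmaj7 (Gb–Bb–Db–F) doesn't fit — on degree 6 Bb major would have Gm (vi). Gbmaj7 is the degree-6 chord of Bb minor, so it is the borrowed bVImaj7.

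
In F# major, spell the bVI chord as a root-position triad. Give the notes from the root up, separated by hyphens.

Scale degree 6 in F# major is D#. bVI uses the lowered form, D, taken from F# minor. In F# minor the chord on D is D–F#–A.

D-F#-A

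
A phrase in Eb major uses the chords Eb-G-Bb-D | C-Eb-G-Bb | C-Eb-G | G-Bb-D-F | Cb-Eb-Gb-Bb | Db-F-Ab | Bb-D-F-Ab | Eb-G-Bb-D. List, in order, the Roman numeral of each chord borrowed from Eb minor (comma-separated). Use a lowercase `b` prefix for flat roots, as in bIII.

bVImaj7, bVII

In Eb major the diatonic chords are Eb, Fm, Gm, Ab, Bb, Cm, Ddim. Eb–G–Bb–D = Ebmaj7, C–Eb–G–Bb = Cm7, C–Eb–G = Cm, G–Bb–D–F = Gm7 and Bb–D–F–Ab = Bb7 are all diatonic. Cb–Eb–Gb–Bb doesn't fit — on degree 6 Eb major would have Cm (vi). Cbmaj7 is the degree-6 chord of Eb minor, so it is the borrowed bVImaj7. But Db–F–Ab is foreign: the diatonic vii° on degree 7 is Ddim, whereas Db comes from Eb minor. It is labeled bVII.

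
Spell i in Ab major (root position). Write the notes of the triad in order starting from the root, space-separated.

Ab Cb Eb

The root, Ab, is scale degree 1 — the same note in Ab major and Ab minor; only the chord quality changes. In Ab minor the chord on Ab is Ab–Cb–Eb.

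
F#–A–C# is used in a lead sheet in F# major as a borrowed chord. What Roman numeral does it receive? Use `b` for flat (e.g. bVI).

F# is scale degree 1 in F# major. The diatonic chord on degree 1 would be F# (I), but F#–A–C# is the minor chord from F# minor. As a borrowed chord it is labeled i.

i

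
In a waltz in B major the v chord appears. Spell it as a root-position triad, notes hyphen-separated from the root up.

F#-A-C#

v is built on scale degree 5, which is F# in both B major and its parallel. Stacking thirds in B minor on F# gives F#–A–C#.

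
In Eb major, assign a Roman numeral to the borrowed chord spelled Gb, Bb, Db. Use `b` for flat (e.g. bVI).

bIII

The root Gb is the lowered 3rd scale degree — diatonically Eb major has G there. Diatonically Eb major has Gm (iii) on that degree; Gb–Bb–Db is instead the major chord native to Eb minor, so it takes the label bIII.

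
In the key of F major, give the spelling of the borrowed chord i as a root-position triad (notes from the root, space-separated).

F Ab C

i is built on scale degree 1, which is F in both F major and its parallel. Building the minor chord from the parallel minor on F: F–Ab–C.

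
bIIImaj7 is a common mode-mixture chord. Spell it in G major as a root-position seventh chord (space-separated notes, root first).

Bb D F A

Scale degree 3 in G major is B. bIIImaj7 uses the lowered form, Bb, taken from G minor. In G minor the chord on Bb is Bb–D–F–A.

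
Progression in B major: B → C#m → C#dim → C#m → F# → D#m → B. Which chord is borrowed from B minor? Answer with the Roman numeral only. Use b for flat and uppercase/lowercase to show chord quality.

In B major the diatonic chords are B, C#m, D#m, E, F#, G#m, A#dim. Of the given chords, B, C#m, F# and D#m are diatonic. But C#dim (C#–E–G) is foreign: the diatonic ii on degree 2 is C#m, whereas C#dim comes from B minor. It is labeled ii°.

ii°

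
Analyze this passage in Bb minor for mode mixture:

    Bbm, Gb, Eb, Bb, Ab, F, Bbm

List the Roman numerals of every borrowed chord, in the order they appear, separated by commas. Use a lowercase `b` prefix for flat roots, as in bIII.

IV, I

In Bb minor (with V from harmonic minor) the diatonic chords are Bbm, Cdim, Db, Ebm, F, Gb, Ab. Of the given chords, Bbm, Gb, Ab and F are diatonic. Eb (Eb–G–Bb) doesn't fit — on degree 4 Bb minor would have Ebm (iv). Eb is the degree-4 chord of Bb major, so it is the borrowed IV. Bb (Bb–D–F) doesn't fit — on degree 1 Bb minor would have Bbm (i). Bb is the degree-1 chord of Bb major, so it is the borrowed I.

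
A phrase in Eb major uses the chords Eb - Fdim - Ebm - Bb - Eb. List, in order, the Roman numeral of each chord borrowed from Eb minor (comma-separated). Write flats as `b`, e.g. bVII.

ii°, i

In Eb major the diatonic chords are Eb, Fm, Gm, Ab, Bb, Cm, Ddim. Eb and Bb are both diatonic. Fdim (F–Ab–Cb) doesn't fit — on degree 2 Eb major would have Fm (ii). Fdim is the degree-2 chord of Eb minor, so it is the borrowed ii°. Ebm (Eb–Gb–Bb) doesn't fit — on degree 1 Eb major would have Eb (I). Ebm is the degree-1 chord of Eb minor, so it is the borrowed i.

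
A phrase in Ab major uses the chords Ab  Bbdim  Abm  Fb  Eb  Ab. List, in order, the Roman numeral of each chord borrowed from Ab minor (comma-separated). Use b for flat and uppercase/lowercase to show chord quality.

Ab major has the diatonic set Ab, Bbm, Cm, Db, Eb, Fm, Gdim. Ab and Eb are both diatonic. Bbdim (Bb–Db–Fb) is not: scale degree 2 in Ab major carries Bbm (ii). In Ab minor the chord on that degree is Bbdim, so here it functions as ii°, borrowed from the parallel minor. Abm (Ab–Cb–Eb) doesn't fit — on degree 1 Ab major would have Ab (I). Abm is the degree-1 chord of Ab minor, so it is the borrowed i. But Fb (Fb–Ab–Cb) is foreign: the diatonic vi on degree 6 is Fm, whereas Fb comes from Ab minor. It is labeled bVI.

ii°, i, bVI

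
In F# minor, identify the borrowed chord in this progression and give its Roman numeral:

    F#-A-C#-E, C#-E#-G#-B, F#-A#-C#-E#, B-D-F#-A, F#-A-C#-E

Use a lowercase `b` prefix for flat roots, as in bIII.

F# minor has the diatonic set F#m, G#dim, A, Bm, C#, D, E (with V from harmonic minor). Of the given chords, F#–A–C#–E = F#m7, C#–E#–G#–B = C#7 and B–D–F#–A = Bm7 are diatonic. F#–A#–C#–E# is not: scale degree 1 in F# minor carries F#m (i). In F# major the chord on that degree is F#maj7, so here it functions as Imaj7, borrowed from the parallel major.

Imaj7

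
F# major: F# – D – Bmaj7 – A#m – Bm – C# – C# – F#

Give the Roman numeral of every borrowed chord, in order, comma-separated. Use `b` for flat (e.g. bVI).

In F# major the diatonic chords are F#, G#m, A#m, B, C#, D#m, E#dim. F#, Bmaj7, A#m and C# are all diatonic. D (D–F#–A) doesn't fit — on degree 6 F# major would have D#m (vi). D is the degree-6 chord of F# minor, so it is the borrowed bVI. But Bm (B–D–F#) is foreign: the diatonic IV on degree 4 is B, whereas Bm comes from F# minor. It is labeled iv.

bVI, iv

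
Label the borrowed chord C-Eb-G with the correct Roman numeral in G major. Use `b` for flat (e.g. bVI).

C is scale degree 4 in G major. C–Eb–G is a minor chord — the form found in G minor, not the diatonic IV (C). Borrowed into G major it is written iv.

iv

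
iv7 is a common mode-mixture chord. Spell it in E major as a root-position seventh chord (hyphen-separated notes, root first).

iv7 is built on scale degree 4, which is A in both E major and its parallel. Building the minor-seventh chord from the parallel minor on A: A–C–E–G.

A-C-E-G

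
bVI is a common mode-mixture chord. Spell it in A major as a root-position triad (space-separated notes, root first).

Scale degree 6 in A major is F#. bVI uses the lowered form, F, taken from A minor. Building the major chord from the parallel minor on F: F–A–C.

F A C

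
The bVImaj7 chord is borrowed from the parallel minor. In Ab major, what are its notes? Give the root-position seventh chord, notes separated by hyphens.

Fb-Ab-Cb-Eb

bVImaj7 is built on the lowered scale degree 6. In Ab major degree 6 is F; lowered it becomes Fb. Building the major-seventh chord from the parallel minor on Fb: Fb–Ab–Cb–Eb.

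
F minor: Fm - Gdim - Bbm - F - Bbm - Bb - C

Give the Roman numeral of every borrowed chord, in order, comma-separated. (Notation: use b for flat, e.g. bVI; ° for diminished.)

F minor has the diatonic set Fm, Gdim, Ab, Bbm, C, Db, Eb (with V from harmonic minor). Of the given chords, Fm, Gdim, Bbm and C are diatonic. F (F–A–C) doesn't fit — on degree 1 F minor would have Fm (i). F is the degree-1 chord of F major, so it is the borrowed I. Bb (Bb–D–F) is not: scale degree 4 in F minor carries Bbm (iv). In F major the chord on that degree is Bb, so here it functions as IV, borrowed from the parallel major.

I, IV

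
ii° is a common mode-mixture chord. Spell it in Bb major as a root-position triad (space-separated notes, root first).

C Eb Gb

ii° is built on scale degree 2, which is C in both Bb major and its parallel. Stacking thirds in Bb minor on C gives C–Eb–Gb.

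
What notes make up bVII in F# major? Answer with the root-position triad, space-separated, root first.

E G# B

bVII is built on the lowered scale degree 7. In F# major degree 7 is E#; lowered it becomes E. Building the major chord from the parallel minor on E: E–G#–B.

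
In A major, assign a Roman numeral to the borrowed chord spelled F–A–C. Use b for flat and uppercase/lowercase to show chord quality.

The root F is the lowered 6th scale degree — diatonically A major has F# there. The diatonic chord on degree 6 would be F#m (vi), but F–A–C is the major chord from A minor. As a borrowed chord it is labeled bVI.

bVI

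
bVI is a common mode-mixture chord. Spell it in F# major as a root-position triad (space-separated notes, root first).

D F# A

bVI is built on the lowered scale degree 6. In F# major degree 6 is D#; lowered it becomes D. Stacking thirds in F# minor on D gives D–F#–A.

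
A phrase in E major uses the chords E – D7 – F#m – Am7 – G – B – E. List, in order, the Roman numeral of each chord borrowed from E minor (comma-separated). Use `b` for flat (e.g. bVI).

bVII7, iv7, bIII

The diatonic triads in E major are E, F#m, G#m, A, B, C#m, D#dim. Of the given chords, E, F#m and B are diatonic. D7 (D–F#–A–C) is not: scale degree 7 in E major carries D#dim (vii°). In E minor the chord on that degree is D7, so here it functions as bVII7, borrowed from the parallel minor. But Am7 (A–C–E–G) is foreign: the diatonic IV on degree 4 is A, whereas Am7 comes from E minor. It is labeled iv7. G (G–B–D) is not: scale degree 3 in E major carries G#m (iii). In E minor the chord on that degree is G, so here it functions as bIII, borrowed from the parallel minor.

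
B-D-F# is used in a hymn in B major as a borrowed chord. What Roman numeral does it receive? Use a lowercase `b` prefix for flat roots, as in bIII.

B is scale degree 1 in B major. Diatonically B major has B (I) on that degree; B–D–F# is instead the minor chord native to B minor, so it takes the label i.

i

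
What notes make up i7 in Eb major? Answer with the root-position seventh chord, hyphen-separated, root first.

The root, Eb, is scale degree 1 — the same note in Eb major and Eb minor; only the chord quality changes. Stacking thirds in Eb minor on Eb gives Eb–Gb–Bb–Db.

Eb-Gb-Bb-Db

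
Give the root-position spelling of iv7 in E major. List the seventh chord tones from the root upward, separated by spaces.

iv7 is built on scale degree 4, which is A in both E major and its parallel. In E minor the chord on A is A–C–E–G.

A C E G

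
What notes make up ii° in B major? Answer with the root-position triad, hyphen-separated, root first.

C#-E-G

The root, C#, is scale degree 2 — the same note in B major and B minor; only the chord quality changes. In B minor the chord on C# is C#–E–G.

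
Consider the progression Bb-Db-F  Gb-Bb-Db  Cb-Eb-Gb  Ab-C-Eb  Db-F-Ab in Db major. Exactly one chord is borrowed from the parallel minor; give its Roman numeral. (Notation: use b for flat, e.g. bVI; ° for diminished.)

The diatonic triads in Db major are Db, Ebm, Fm, Gb, Ab, Bbm, Cdim. Bb–Db–F = Bbm, Gb–Bb–Db = Gb, Ab–C–Eb = Ab and Db–F–Ab = Db are all diatonic. But Cb–Eb–Gb is foreign: the diatonic vii° on degree 7 is Cdim, whereas Cb comes from Db minor. It is labeled bVII.

bVII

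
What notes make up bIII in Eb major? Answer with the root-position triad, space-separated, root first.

Scale degree 3 in Eb major is G. bIII uses the lowered form, Gb, taken from Eb minor. In Eb minor the chord on Gb is Gb–Bb–Db.

Gb Bb Db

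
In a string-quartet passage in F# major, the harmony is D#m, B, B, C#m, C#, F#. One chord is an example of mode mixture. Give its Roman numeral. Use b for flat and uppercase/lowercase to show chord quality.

In F# major the diatonic chords are F#, G#m, A#m, B, C#, D#m, E#dim. D#m, B, C# and F# all belong to that set. But C#m (C#–E–G#) is foreign: the diatonic V on degree 5 is C#, whereas C#m comes from F# minor. It is labeled v.

v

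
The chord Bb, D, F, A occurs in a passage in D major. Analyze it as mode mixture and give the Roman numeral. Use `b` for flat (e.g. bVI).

bVImaj7

Bb is the lowered form of scale degree 6 in D major (the diatonic degree 6 is B). The diatonic chord on degree 6 would be Bm (vi), but Bb–D–F–A is the major-seventh chord from D minor. As a borrowed chord it is labeled bVImaj7.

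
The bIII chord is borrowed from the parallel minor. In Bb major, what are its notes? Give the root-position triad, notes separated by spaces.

Scale degree 3 in Bb major is D. bIII uses the lowered form, Db, taken from Bb minor. Building the major chord from the parallel minor on Db: Db–F–Ab.

Db F Ab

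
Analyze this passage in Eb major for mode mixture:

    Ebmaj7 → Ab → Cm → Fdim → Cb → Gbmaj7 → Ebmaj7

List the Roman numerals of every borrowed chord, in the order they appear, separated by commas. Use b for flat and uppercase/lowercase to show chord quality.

The diatonic triads in Eb major are Eb, Fm, Gm, Ab, Bb, Cm, Ddim. Ebmaj7, Ab and Cm all belong to that set. Fdim (F–Ab–Cb) is not: scale degree 2 in Eb major carries Fm (ii). In Eb minor the chord on that degree is Fdim, so here it functions as ii°, borrowed from the parallel minor. But Cb (Cb–Eb–Gb) is foreign: the diatonic vi on degree 6 is Cm, whereas Cb comes from Eb minor. It is labeled bVI. Gbmaj7 (Gb–Bb–Db–F) is not: scale degree 3 in Eb major carries Gm (iii). In Eb minor the chord on that degree is Gbmaj7, so here it functions as bIIImaj7, borrowed from the parallel minor.

ii°, bVI, bIIImaj7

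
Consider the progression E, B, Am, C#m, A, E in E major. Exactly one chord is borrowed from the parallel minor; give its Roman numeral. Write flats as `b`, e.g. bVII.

iv

E major has the diatonic set E, F#m, G#m, A, B, C#m, D#dim. E, B, C#m and A all belong to that set. Am (A–C–E) doesn't fit — on degree 4 E major would have A (IV). Am is the degree-4 chord of E minor, so it is the borrowed iv.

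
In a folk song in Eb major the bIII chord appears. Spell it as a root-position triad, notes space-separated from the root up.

Gb Bb Db

bIII is built on the lowered scale degree 3. In Eb major degree 3 is G; lowered it becomes Gb. Building the major chord from the parallel minor on Gb: Gb–Bb–Db.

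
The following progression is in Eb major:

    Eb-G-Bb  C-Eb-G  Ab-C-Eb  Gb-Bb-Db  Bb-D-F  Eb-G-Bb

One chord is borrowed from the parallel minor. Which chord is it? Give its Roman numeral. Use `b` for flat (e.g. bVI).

bIII

The diatonic triads in Eb major are Eb, Fm, Gm, Ab, Bb, Cm, Ddim. Eb–G–Bb = Eb, C–Eb–G = Cm, Ab–C–Eb = Ab and Bb–D–F = Bb are all diatonic. Gb–Bb–Db doesn't fit — on degree 3 Eb major would have Gm (iii). Gb is the degree-3 chord of Eb minor, so it is the borrowed bIII.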